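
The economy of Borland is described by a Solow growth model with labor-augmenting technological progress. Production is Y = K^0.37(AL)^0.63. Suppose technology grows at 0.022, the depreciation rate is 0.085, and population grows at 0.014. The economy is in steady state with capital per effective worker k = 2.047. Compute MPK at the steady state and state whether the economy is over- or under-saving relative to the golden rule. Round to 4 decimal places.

Capital per effective worker breaks even when investment replaces (n + g + δ)·k; here n + g + δ = 0.121.
MPK = 0.37·k^(0.37−1) = 0.37·2.047^(-0.63) ≈ 0.2356.
MPK > 0.121, so the economy is dynamically efficient (under-saving).

under-saving; MPK ≈ 0.2356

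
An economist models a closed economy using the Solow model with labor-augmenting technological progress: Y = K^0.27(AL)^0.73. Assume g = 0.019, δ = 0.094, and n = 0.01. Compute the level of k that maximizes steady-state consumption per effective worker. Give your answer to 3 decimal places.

k_gold ≈ 2.936

Break-even investment rate: n + g + δ = 0.01 + 0.019 + 0.094 = 0.123.
Golden rule sets MPK = n+g+δ: 0.27·k^(0.27−1) = 0.123, so k_gold = (0.27/0.123)^(1/0.73) ≈ 2.9360.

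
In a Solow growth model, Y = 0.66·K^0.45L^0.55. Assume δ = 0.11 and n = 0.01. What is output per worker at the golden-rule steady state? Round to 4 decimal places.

y_gold ≈ 1.3854

n + δ = 0.01 + 0.11 = 0.12.
Setting f'(k) = n+δ gives 0.45·0.66·k^(0.45−1) = 0.12, hence k_gold = (0.45·0.66/0.12)^(1/0.55) ≈ 5.1951.
Output: y_gold = 0.66·k_gold^0.45 = 0.66·5.1951^0.45 ≈ 1.3854.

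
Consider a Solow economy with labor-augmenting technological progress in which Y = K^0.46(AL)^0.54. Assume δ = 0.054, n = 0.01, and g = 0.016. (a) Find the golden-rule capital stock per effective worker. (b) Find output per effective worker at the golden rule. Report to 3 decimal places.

(a) k_gold ≈ 25.515; (b) y_gold ≈ 4.437

Capital per effective worker breaks even when investment replaces (n + g + δ)·k; here n + g + δ = 0.08.
Maximizing c = f(k) − (n+g+δ)·k gives f'(k) = n+g+δ, i.e. 0.46·k^(0.46−1) = 0.08, so k_gold = (0.46/0.08)^(1/0.54) ≈ 25.5148.
y_gold = 25.5148^0.46 ≈ 4.4374.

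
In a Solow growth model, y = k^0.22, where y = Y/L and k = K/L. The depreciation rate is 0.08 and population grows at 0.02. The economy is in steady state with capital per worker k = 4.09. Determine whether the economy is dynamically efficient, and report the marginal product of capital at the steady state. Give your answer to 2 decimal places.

Capital per worker breaks even when investment replaces (n + δ)·k; here n + δ = 0.1.
MPK = 0.22·k^(0.22−1) = 0.22·4.09^(-0.78) ≈ 0.0733.
MPK < 0.1, so the economy is dynamically inefficient (over-saving).

dynamically inefficient; MPK ≈ 0.07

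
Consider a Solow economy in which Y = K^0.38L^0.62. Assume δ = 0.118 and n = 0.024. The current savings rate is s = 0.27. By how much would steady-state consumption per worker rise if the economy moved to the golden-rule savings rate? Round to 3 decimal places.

The effective depreciation rate is n + δ = 0.024 + 0.118 = 0.142.
Current steady state (s = 0.27): k* = (0.27/0.142)^(1/0.62) ≈ 2.8192, y* = 2.8192^0.38 ≈ 1.4827, c* = (1−0.27)·1.4827 ≈ 1.0824.
Golden rule sets MPK = n+δ: 0.38·k^(0.38−1) = 0.142, so k_gold = (0.38/0.142)^(1/0.62) ≈ 4.8922.
y_gold = 4.8922^0.38 ≈ 1.8282, c_gold = y_gold − 0.142·k_gold ≈ 1.1335.
Gain: Δc = 1.1335 − 1.0824 ≈ 0.0511.

Δc ≈ 0.051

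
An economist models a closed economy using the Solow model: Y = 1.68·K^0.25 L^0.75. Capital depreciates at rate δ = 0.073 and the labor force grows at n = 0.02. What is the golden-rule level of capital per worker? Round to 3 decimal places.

The effective depreciation rate is n + δ = 0.02 + 0.073 = 0.093.
Setting f'(k) = n+δ gives 0.25·1.68·k^(0.25−1) = 0.093, hence k_gold = (0.25·1.68/0.093)^(1/0.75) ≈ 7.4649.

k_gold ≈ 7.465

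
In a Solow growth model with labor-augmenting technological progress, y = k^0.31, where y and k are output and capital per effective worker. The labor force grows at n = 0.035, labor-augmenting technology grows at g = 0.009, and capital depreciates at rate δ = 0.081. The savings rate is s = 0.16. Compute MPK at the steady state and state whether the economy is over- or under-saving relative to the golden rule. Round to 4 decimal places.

under-saving; MPK ≈ 0.2422

n + g + δ = 0.035 + 0.009 + 0.081 = 0.125.
Steady-state k*: s·k^0.31 = 0.125·k gives k* = (0.16/0.125)^(1/0.69) ≈ 1.4301.
MPK = 0.31·1.4301^(-0.69) ≈ 0.2422.
MPK > n+g+δ = 0.125, so the economy is dynamically efficient (under-saving).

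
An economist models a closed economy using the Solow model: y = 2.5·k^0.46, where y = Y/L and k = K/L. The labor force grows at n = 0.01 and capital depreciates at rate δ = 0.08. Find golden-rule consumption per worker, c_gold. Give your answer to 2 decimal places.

c_gold ≈ 11.83

The effective depreciation rate is n + δ = 0.01 + 0.08 = 0.09.
Setting f'(k) = n+δ gives 0.46·2.5·k^(0.46−1) = 0.09, hence k_gold = (0.46·2.5/0.09)^(1/0.54) ≈ 111.9416.
y_gold = 2.5·111.9416^0.46 ≈ 21.9016.
c_gold = y_gold − (n+δ)·k_gold = 21.9016 − 0.09·111.9416 ≈ 11.8269.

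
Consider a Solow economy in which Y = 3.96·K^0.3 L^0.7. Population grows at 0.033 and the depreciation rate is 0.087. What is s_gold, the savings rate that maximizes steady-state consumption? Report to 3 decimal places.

s_gold = 0.300

Capital per worker breaks even when investment replaces (n + δ)·k; here n + δ = 0.12.
At the golden rule MPK = n+δ, and in any Cobb-Douglas steady state s = (n+δ)·k/y = MPK·k/y = capital's share 0.3.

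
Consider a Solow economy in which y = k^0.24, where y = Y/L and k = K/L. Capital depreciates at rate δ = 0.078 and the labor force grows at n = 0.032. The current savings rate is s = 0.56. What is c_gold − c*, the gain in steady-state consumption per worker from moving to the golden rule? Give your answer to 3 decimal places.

Δc ≈ 0.237

Break-even investment rate: n + δ = 0.032 + 0.078 = 0.11.
Current steady state (s = 0.56): k* = (0.56/0.11)^(1/0.76) ≈ 8.5113, y* = 8.5113^0.24 ≈ 1.6719, c* = (1−0.56)·1.6719 ≈ 0.7356.
At the golden rule the marginal product of capital equals n+δ: 0.24·k^(0.24−1) = 0.11. Solving, k_gold = (0.24/0.11)^(1/0.76) ≈ 2.7913.
y_gold = 2.7913^0.24 ≈ 1.2794, c_gold = y_gold − 0.11·k_gold ≈ 0.9723.
Gain: Δc = 0.9723 − 0.7356 ≈ 0.2367.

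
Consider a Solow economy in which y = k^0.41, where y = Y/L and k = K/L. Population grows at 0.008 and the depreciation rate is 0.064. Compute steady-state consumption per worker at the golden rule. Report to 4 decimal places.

n + δ = 0.008 + 0.064 = 0.072.
Setting f'(k) = n+δ gives 0.41·k^(0.41−1) = 0.072, hence k_gold = (0.41/0.072)^(1/0.59) ≈ 19.0733.
y_gold = 19.0733^0.41 ≈ 3.3495.
c_gold = y_gold − (n+δ)·k_gold = 3.3495 − 0.072·19.0733 ≈ 1.9762.

c_gold ≈ 1.9762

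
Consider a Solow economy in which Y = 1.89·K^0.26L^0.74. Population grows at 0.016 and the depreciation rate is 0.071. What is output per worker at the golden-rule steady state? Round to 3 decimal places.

The effective depreciation rate is n + δ = 0.016 + 0.071 = 0.087.
Maximizing c = f(k) − (n+δ)·k gives f'(k) = n+δ, i.e. 0.26·1.89·k^(0.26−1) = 0.087, so k_gold = (0.26·1.89/0.087)^(1/0.74) ≈ 10.3777.
Output: y_gold = 1.89·k_gold^0.26 = 1.89·10.3777^0.26 ≈ 3.4725.

y_gold ≈ 3.473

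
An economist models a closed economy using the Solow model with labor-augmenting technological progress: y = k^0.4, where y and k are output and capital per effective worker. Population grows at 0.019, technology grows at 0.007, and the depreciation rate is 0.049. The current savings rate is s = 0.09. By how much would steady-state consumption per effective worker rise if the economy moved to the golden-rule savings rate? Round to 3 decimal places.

Δc ≈ 0.804

Break-even investment rate: n + g + δ = 0.019 + 0.007 + 0.049 = 0.075.
Current steady state (s = 0.09): k* = (0.09/0.075)^(1/0.6) ≈ 1.3551, y* = 1.3551^0.4 ≈ 1.1292, c* = (1−0.09)·1.1292 ≈ 1.0276.
Setting f'(k) = n+g+δ gives 0.4·k^(0.4−1) = 0.075, hence k_gold = (0.4/0.075)^(1/0.6) ≈ 16.2804.
y_gold = 16.2804^0.4 ≈ 3.0526, c_gold = y_gold − 0.075·k_gold ≈ 1.8315.
Gain: Δc = 1.8315 − 1.0276 ≈ 0.8039.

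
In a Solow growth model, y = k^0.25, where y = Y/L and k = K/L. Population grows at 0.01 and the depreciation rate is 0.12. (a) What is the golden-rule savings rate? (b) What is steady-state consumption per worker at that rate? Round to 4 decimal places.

n + δ = 0.01 + 0.12 = 0.13.
For Cobb-Douglas, s_gold equals capital's share: s_gold = 0.25.
Maximizing c = f(k) − (n+δ)·k gives f'(k) = n+δ, i.e. 0.25·k^(0.25−1) = 0.13, so k_gold = (0.25/0.13)^(1/0.75) ≈ 2.3915.
y_gold = 2.3915^0.25 ≈ 1.2436; c_gold = (1−0.25)·y_gold ≈ 0.9327.

(a) s_gold = 0.2500; (b) c_gold ≈ 0.9327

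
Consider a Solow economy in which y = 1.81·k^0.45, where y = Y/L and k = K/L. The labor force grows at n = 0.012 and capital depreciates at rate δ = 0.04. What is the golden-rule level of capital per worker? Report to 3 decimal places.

k_gold ≈ 148.773

The effective depreciation rate is n + δ = 0.012 + 0.04 = 0.052.
At the golden rule the marginal product of capital equals n+δ: 0.45·1.81·k^(0.45−1) = 0.052. Solving, k_gold = (0.45·1.81/0.052)^(1/0.55) ≈ 148.7727.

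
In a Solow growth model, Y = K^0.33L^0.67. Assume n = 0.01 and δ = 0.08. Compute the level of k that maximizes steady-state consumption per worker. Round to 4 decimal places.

k_gold ≈ 6.9534

The effective depreciation rate is n + δ = 0.01 + 0.08 = 0.09.
Maximizing c = f(k) − (n+δ)·k gives f'(k) = n+δ, i.e. 0.33·k^(0.33−1) = 0.09, so k_gold = (0.33/0.09)^(1/0.67) ≈ 6.9534.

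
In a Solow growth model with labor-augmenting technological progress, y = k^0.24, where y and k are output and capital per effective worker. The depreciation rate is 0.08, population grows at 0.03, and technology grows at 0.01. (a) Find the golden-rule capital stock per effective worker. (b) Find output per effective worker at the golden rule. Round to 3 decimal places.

(a) k_gold ≈ 2.489; (b) y_gold ≈ 1.245

The effective depreciation rate is n + g + δ = 0.03 + 0.01 + 0.08 = 0.12.
Setting f'(k) = n+g+δ gives 0.24·k^(0.24−1) = 0.12, hence k_gold = (0.24/0.12)^(1/0.76) ≈ 2.4894.
y_gold = 2.4894^0.24 ≈ 1.2447.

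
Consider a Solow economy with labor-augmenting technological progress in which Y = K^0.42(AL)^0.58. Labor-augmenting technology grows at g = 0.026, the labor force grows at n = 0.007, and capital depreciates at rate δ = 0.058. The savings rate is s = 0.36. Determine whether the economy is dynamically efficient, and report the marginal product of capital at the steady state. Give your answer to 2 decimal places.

dynamically efficient; MPK ≈ 0.11

n + g + δ = 0.007 + 0.026 + 0.058 = 0.091.
Steady-state k*: s·k^0.42 = 0.091·k gives k* = (0.36/0.091)^(1/0.58) ≈ 10.7093.
MPK = 0.42·10.7093^(-0.58) ≈ 0.1062.
MPK > n+g+δ = 0.091, so the economy is dynamically efficient (under-saving).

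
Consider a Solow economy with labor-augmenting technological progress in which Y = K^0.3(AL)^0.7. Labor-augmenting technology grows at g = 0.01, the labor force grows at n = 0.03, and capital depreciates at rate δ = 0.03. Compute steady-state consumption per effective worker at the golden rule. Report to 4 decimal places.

Break-even investment rate: n + g + δ = 0.03 + 0.01 + 0.03 = 0.07.
Golden rule sets MPK = n+g+δ: 0.3·k^(0.3−1) = 0.07, so k_gold = (0.3/0.07)^(1/0.7) ≈ 7.9963.
y_gold = 7.9963^0.3 ≈ 1.8658.
c_gold = y_gold − (n+g+δ)·k_gold = 1.8658 − 0.07·7.9963 ≈ 1.3061.

c_gold ≈ 1.3061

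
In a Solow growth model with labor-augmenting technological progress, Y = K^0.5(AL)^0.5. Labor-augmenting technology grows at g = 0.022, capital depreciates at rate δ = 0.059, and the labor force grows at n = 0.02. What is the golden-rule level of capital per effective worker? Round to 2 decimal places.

k_gold ≈ 24.51

Break-even investment rate: n + g + δ = 0.02 + 0.022 + 0.059 = 0.101.
Golden rule sets MPK = n+g+δ: 0.5·k^(0.5−1) = 0.101, so k_gold = (0.5/0.101)^(1/0.5) ≈ 24.5074.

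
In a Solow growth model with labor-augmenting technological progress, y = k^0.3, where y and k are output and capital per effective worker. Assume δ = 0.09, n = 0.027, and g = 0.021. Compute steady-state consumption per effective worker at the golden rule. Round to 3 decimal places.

n + g + δ = 0.027 + 0.021 + 0.09 = 0.138.
Golden rule sets MPK = n+g+δ: 0.3·k^(0.3−1) = 0.138, so k_gold = (0.3/0.138)^(1/0.7) ≈ 3.0323.
y_gold = 3.0323^0.3 ≈ 1.3949.
c_gold = y_gold − (n+g+δ)·k_gold = 1.3949 − 0.138·3.0323 ≈ 0.9764.

c_gold ≈ 0.976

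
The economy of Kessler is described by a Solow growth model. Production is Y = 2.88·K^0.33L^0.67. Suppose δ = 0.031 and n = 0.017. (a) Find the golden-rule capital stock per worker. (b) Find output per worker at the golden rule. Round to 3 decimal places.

(a) k_gold ≈ 86.163; (b) y_gold ≈ 12.533

Capital per worker breaks even when investment replaces (n + δ)·k; here n + δ = 0.048.
Golden rule sets MPK = n+δ: 0.33·2.88·k^(0.33−1) = 0.048, so k_gold = (0.33·2.88/0.048)^(1/0.67) ≈ 86.1631.
y_gold = 2.88·86.1631^0.33 ≈ 12.5328.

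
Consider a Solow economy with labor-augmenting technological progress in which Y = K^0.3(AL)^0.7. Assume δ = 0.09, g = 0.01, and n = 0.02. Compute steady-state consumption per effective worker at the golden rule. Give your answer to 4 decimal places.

c_gold ≈ 1.0367

n + g + δ = 0.02 + 0.01 + 0.09 = 0.12.
Setting f'(k) = n+g+δ gives 0.3·k^(0.3−1) = 0.12, hence k_gold = (0.3/0.12)^(1/0.7) ≈ 3.7024.
y_gold = 3.7024^0.3 ≈ 1.4810.
c_gold = y_gold − (n+g+δ)·k_gold = 1.4810 − 0.12·3.7024 ≈ 1.0367.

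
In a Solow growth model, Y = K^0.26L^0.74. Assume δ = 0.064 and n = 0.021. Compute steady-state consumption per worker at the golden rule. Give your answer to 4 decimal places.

n + δ = 0.021 + 0.064 = 0.085.
At the golden rule the marginal product of capital equals n+δ: 0.26·k^(0.26−1) = 0.085. Solving, k_gold = (0.26/0.085)^(1/0.74) ≈ 4.5306.
y_gold = 4.5306^0.26 ≈ 1.4812.
c_gold = y_gold − (n+δ)·k_gold = 1.4812 − 0.085·4.5306 ≈ 1.0961.

c_gold ≈ 1.0961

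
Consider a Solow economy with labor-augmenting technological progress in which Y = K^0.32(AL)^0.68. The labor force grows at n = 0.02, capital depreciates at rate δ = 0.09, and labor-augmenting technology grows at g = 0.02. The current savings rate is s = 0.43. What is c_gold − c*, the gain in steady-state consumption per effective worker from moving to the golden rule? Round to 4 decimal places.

Δc ≈ 0.0382

Capital per effective worker breaks even when investment replaces (n + g + δ)·k; here n + g + δ = 0.13.
Current steady state (s = 0.43): k* = (0.43/0.13)^(1/0.68) ≈ 5.8077, y* = 5.8077^0.32 ≈ 1.7558, c* = (1−0.43)·1.7558 ≈ 1.0008.
At the golden rule the marginal product of capital equals n+g+δ: 0.32·k^(0.32−1) = 0.13. Solving, k_gold = (0.32/0.13)^(1/0.68) ≈ 3.7610.
y_gold = 3.7610^0.32 ≈ 1.5279, c_gold = y_gold − 0.13·k_gold ≈ 1.0390.
Gain: Δc = 1.0390 − 1.0008 ≈ 0.0382.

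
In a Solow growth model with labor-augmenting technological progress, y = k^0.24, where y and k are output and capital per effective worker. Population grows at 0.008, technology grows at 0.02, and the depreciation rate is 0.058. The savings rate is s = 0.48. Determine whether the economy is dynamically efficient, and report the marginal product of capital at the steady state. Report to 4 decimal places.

The effective depreciation rate is n + g + δ = 0.008 + 0.02 + 0.058 = 0.086.
Steady-state k*: s·k^0.24 = 0.086·k gives k* = (0.48/0.086)^(1/0.76) ≈ 9.6063.
MPK = 0.24·9.6063^(-0.76) ≈ 0.0430.
MPK < n+g+δ = 0.086, so the economy is dynamically inefficient (over-saving).

dynamically inefficient; MPK ≈ 0.0430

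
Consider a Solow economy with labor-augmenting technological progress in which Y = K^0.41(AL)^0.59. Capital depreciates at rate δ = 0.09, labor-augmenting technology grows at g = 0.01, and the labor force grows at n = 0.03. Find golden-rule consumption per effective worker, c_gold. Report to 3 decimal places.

Break-even investment rate: n + g + δ = 0.03 + 0.01 + 0.09 = 0.13.
Maximizing c = f(k) − (n+g+δ)·k gives f'(k) = n+g+δ, i.e. 0.41·k^(0.41−1) = 0.13, so k_gold = (0.41/0.13)^(1/0.59) ≈ 7.0064.
y_gold = 7.0064^0.41 ≈ 2.2215.
c_gold = y_gold − (n+g+δ)·k_gold = 2.2215 − 0.13·7.0064 ≈ 1.3107.

c_gold ≈ 1.311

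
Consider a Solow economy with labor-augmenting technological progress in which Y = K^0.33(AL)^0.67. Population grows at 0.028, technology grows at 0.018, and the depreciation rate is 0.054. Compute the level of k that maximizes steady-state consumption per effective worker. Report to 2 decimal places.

k_gold ≈ 5.94

Capital per effective worker breaks even when investment replaces (n + g + δ)·k; here n + g + δ = 0.1.
At the golden rule the marginal product of capital equals n+g+δ: 0.33·k^(0.33−1) = 0.1. Solving, k_gold = (0.33/0.1)^(1/0.67) ≈ 5.9416.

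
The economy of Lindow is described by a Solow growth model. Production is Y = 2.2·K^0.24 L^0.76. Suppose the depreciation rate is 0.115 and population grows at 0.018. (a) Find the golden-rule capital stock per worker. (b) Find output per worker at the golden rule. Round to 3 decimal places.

(a) k_gold ≈ 6.136; (b) y_gold ≈ 3.400

n + δ = 0.018 + 0.115 = 0.133.
At the golden rule the marginal product of capital equals n+δ: 0.24·2.2·k^(0.24−1) = 0.133. Solving, k_gold = (0.24·2.2/0.133)^(1/0.76) ≈ 6.1358.
y_gold = 2.2·6.1358^0.24 ≈ 3.4003.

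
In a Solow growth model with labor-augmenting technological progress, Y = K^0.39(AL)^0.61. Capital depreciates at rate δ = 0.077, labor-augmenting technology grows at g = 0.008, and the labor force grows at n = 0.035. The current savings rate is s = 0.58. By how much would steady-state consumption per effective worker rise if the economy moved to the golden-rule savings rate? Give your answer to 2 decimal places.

The effective depreciation rate is n + g + δ = 0.035 + 0.008 + 0.077 = 0.12.
Current steady state (s = 0.58): k* = (0.58/0.12)^(1/0.61) ≈ 13.2348, y* = 13.2348^0.39 ≈ 2.7382, c* = (1−0.58)·2.7382 ≈ 1.1501.
Golden rule sets MPK = n+g+δ: 0.39·k^(0.39−1) = 0.12, so k_gold = (0.39/0.12)^(1/0.61) ≈ 6.9048.
y_gold = 6.9048^0.39 ≈ 2.1246, c_gold = y_gold − 0.12·k_gold ≈ 1.2960.
Gain: Δc = 1.2960 − 1.1501 ≈ 0.1459.

Δc ≈ 0.15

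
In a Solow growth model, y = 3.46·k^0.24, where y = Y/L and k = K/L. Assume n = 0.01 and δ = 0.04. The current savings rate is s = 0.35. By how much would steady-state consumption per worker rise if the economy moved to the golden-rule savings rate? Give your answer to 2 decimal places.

Δc ≈ 0.23

The effective depreciation rate is n + δ = 0.01 + 0.04 = 0.05.
Current steady state (s = 0.35): k* = (0.35·3.46/0.05)^(1/0.76) ≈ 66.2646, y* = 3.46·66.2646^0.24 ≈ 9.4664, c* = (1−0.35)·9.4664 ≈ 6.1531.
Maximizing c = f(k) − (n+δ)·k gives f'(k) = n+δ, i.e. 0.24·3.46·k^(0.24−1) = 0.05, so k_gold = (0.24·3.46/0.05)^(1/0.76) ≈ 40.3349.
y_gold = 3.46·40.3349^0.24 ≈ 8.4031, c_gold = y_gold − 0.05·k_gold ≈ 6.3864.
Gain: Δc = 6.3864 − 6.1531 ≈ 0.2332.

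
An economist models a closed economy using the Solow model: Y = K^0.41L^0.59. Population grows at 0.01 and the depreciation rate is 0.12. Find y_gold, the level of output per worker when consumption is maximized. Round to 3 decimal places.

The effective depreciation rate is n + δ = 0.01 + 0.12 = 0.13.
Maximizing c = f(k) − (n+δ)·k gives f'(k) = n+δ, i.e. 0.41·k^(0.41−1) = 0.13, so k_gold = (0.41/0.13)^(1/0.59) ≈ 7.0064.
Output: y_gold = k_gold^0.41 = 7.0064^0.41 ≈ 2.2215.

y_gold ≈ 2.222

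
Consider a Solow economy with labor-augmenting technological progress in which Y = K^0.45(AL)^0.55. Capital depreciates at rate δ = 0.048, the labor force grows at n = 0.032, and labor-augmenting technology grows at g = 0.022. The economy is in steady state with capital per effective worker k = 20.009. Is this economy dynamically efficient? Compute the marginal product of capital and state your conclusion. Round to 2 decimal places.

Break-even investment rate: n + g + δ = 0.032 + 0.022 + 0.048 = 0.102.
MPK = 0.45·k^(0.45−1) = 0.45·20.009^(-0.55) ≈ 0.0866.
MPK < 0.102, so the economy is dynamically inefficient (over-saving).

dynamically inefficient; MPK ≈ 0.09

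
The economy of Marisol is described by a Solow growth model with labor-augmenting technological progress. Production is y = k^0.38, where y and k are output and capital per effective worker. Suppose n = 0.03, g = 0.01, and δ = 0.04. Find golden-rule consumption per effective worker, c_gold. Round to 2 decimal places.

Capital per effective worker breaks even when investment replaces (n + g + δ)·k; here n + g + δ = 0.08.
Golden rule sets MPK = n+g+δ: 0.38·k^(0.38−1) = 0.08, so k_gold = (0.38/0.08)^(1/0.62) ≈ 12.3436.
y_gold = 12.3436^0.38 ≈ 2.5986.
c_gold = y_gold − (n+g+δ)·k_gold = 2.5986 − 0.08·12.3436 ≈ 1.6112.

c_gold ≈ 1.61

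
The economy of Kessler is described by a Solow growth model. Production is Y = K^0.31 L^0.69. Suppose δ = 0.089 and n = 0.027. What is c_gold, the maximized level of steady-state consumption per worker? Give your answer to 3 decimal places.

Capital per worker breaks even when investment replaces (n + δ)·k; here n + δ = 0.116.
At the golden rule the marginal product of capital equals n+δ: 0.31·k^(0.31−1) = 0.116. Solving, k_gold = (0.31/0.116)^(1/0.69) ≈ 4.1562.
y_gold = 4.1562^0.31 ≈ 1.5552.
c_gold = y_gold − (n+δ)·k_gold = 1.5552 − 0.116·4.1562 ≈ 1.0731.

c_gold ≈ 1.073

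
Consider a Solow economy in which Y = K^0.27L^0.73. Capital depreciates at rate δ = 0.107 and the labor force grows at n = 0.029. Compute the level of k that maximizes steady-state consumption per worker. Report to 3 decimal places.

Capital per worker breaks even when investment replaces (n + δ)·k; here n + δ = 0.136.
At the golden rule the marginal product of capital equals n+δ: 0.27·k^(0.27−1) = 0.136. Solving, k_gold = (0.27/0.136)^(1/0.73) ≈ 2.5585.

k_gold ≈ 2.558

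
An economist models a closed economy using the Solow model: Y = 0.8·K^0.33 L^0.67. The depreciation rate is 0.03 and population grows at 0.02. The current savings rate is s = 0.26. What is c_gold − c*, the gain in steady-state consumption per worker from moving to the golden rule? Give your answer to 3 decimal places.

n + δ = 0.02 + 0.03 = 0.05.
Current steady state (s = 0.26): k* = (0.26·0.8/0.05)^(1/0.67) ≈ 8.3950, y* = 0.8·8.3950^0.33 ≈ 1.6144, c* = (1−0.26)·1.6144 ≈ 1.1947.
At the golden rule the marginal product of capital equals n+δ: 0.33·0.8·k^(0.33−1) = 0.05. Solving, k_gold = (0.33·0.8/0.05)^(1/0.67) ≈ 11.9828.
y_gold = 0.8·11.9828^0.33 ≈ 1.8156, c_gold = y_gold − 0.05·k_gold ≈ 1.2164.
Gain: Δc = 1.2164 − 1.1947 ≈ 0.0218.

Δc ≈ 0.022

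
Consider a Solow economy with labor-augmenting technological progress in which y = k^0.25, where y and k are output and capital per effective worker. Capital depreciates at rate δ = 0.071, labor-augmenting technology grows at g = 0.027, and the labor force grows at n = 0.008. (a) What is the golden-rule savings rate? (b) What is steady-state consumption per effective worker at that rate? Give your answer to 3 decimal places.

The effective depreciation rate is n + g + δ = 0.008 + 0.027 + 0.071 = 0.106.
For Cobb-Douglas, s_gold equals capital's share: s_gold = 0.25.
Golden rule sets MPK = n+g+δ: 0.25·k^(0.25−1) = 0.106, so k_gold = (0.25/0.106)^(1/0.75) ≈ 3.1394.
y_gold = 3.1394^0.25 ≈ 1.3311; c_gold = (1−0.25)·y_gold ≈ 0.9983.

(a) s_gold = 0.250; (b) c_gold ≈ 0.998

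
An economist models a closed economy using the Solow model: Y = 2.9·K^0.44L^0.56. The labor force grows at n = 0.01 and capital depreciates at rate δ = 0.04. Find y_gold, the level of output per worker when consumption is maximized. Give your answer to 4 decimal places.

y_gold ≈ 36.9662

The effective depreciation rate is n + δ = 0.01 + 0.04 = 0.05.
Setting f'(k) = n+δ gives 0.44·2.9·k^(0.44−1) = 0.05, hence k_gold = (0.44·2.9/0.05)^(1/0.56) ≈ 325.3021.
Output: y_gold = 2.9·k_gold^0.44 = 2.9·325.3021^0.44 ≈ 36.9662.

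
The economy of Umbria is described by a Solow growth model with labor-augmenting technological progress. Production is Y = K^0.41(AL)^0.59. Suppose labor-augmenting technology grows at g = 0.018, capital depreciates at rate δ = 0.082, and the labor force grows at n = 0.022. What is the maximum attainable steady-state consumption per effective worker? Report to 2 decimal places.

Capital per effective worker breaks even when investment replaces (n + g + δ)·k; here n + g + δ = 0.122.
Golden rule sets MPK = n+g+δ: 0.41·k^(0.41−1) = 0.122, so k_gold = (0.41/0.122)^(1/0.59) ≈ 7.8027.
y_gold = 7.8027^0.41 ≈ 2.3218.
c_gold = y_gold − (n+g+δ)·k_gold = 2.3218 − 0.122·7.8027 ≈ 1.3698.

c_gold ≈ 1.37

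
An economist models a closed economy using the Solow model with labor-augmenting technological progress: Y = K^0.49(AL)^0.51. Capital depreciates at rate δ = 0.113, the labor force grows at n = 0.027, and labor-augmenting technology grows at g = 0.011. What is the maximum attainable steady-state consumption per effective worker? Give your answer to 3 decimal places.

Break-even investment rate: n + g + δ = 0.027 + 0.011 + 0.113 = 0.151.
Golden rule sets MPK = n+g+δ: 0.49·k^(0.49−1) = 0.151, so k_gold = (0.49/0.151)^(1/0.51) ≈ 10.0552.
y_gold = 10.0552^0.49 ≈ 3.0986.
c_gold = y_gold − (n+g+δ)·k_gold = 3.0986 − 0.151·10.0552 ≈ 1.5803.

c_gold ≈ 1.580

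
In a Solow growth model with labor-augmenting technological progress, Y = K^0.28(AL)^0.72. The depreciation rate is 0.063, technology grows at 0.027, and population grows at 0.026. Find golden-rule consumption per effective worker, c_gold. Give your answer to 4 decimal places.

c_gold ≈ 1.0143

Capital per effective worker breaks even when investment replaces (n + g + δ)·k; here n + g + δ = 0.116.
Setting f'(k) = n+g+δ gives 0.28·k^(0.28−1) = 0.116, hence k_gold = (0.28/0.116)^(1/0.72) ≈ 3.4004.
y_gold = 3.4004^0.28 ≈ 1.4087.
c_gold = y_gold − (n+g+δ)·k_gold = 1.4087 − 0.116·3.4004 ≈ 1.0143.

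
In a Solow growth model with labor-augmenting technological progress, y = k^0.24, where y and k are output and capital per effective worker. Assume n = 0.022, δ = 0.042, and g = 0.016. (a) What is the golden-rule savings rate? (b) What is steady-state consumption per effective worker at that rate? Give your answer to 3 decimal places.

(a) s_gold = 0.240; (b) c_gold ≈ 1.075

The effective depreciation rate is n + g + δ = 0.022 + 0.016 + 0.042 = 0.08.
For Cobb-Douglas, s_gold equals capital's share: s_gold = 0.24.
Maximizing c = f(k) − (n+g+δ)·k gives f'(k) = n+g+δ, i.e. 0.24·k^(0.24−1) = 0.08, so k_gold = (0.24/0.08)^(1/0.76) ≈ 4.2442.
y_gold = 4.2442^0.24 ≈ 1.4147; c_gold = (1−0.24)·y_gold ≈ 1.0752.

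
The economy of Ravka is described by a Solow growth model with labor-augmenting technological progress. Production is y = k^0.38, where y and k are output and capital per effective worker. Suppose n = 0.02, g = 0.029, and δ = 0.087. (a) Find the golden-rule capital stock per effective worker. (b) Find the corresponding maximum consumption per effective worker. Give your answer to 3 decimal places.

(a) k_gold ≈ 5.245; (b) c_gold ≈ 1.164

The effective depreciation rate is n + g + δ = 0.02 + 0.029 + 0.087 = 0.136.
Golden rule sets MPK = n+g+δ: 0.38·k^(0.38−1) = 0.136, so k_gold = (0.38/0.136)^(1/0.62) ≈ 5.2450.
y_gold = 5.2450^0.38 ≈ 1.8772; c_gold = y_gold − 0.136·k_gold ≈ 1.1638.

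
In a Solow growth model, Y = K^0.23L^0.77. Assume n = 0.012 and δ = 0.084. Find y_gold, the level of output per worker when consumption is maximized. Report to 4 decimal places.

Break-even investment rate: n + δ = 0.012 + 0.084 = 0.096.
Maximizing c = f(k) − (n+δ)·k gives f'(k) = n+δ, i.e. 0.23·k^(0.23−1) = 0.096, so k_gold = (0.23/0.096)^(1/0.77) ≈ 3.1103.
Output: y_gold = k_gold^0.23 = 3.1103^0.23 ≈ 1.2982.

y_gold ≈ 1.2982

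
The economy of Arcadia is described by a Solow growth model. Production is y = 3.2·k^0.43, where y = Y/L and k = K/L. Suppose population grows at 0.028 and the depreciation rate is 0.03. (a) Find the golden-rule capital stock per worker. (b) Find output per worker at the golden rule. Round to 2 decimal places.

(a) k_gold ≈ 258.59; (b) y_gold ≈ 34.88

Break-even investment rate: n + δ = 0.028 + 0.03 = 0.058.
Setting f'(k) = n+δ gives 0.43·3.2·k^(0.43−1) = 0.058, hence k_gold = (0.43·3.2/0.058)^(1/0.57) ≈ 258.5918.
y_gold = 3.2·258.5918^0.43 ≈ 34.8798.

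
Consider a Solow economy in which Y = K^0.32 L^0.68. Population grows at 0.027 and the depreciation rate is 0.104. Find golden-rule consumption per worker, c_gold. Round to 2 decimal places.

Capital per worker breaks even when investment replaces (n + δ)·k; here n + δ = 0.131.
At the golden rule the marginal product of capital equals n+δ: 0.32·k^(0.32−1) = 0.131. Solving, k_gold = (0.32/0.131)^(1/0.68) ≈ 3.7189.
y_gold = 3.7189^0.32 ≈ 1.5224.
c_gold = y_gold − (n+δ)·k_gold = 1.5224 − 0.131·3.7189 ≈ 1.0352.

c_gold ≈ 1.04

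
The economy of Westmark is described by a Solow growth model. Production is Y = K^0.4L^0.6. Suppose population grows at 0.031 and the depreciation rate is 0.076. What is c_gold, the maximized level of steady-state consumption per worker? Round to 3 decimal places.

c_gold ≈ 1.445

Break-even investment rate: n + δ = 0.031 + 0.076 = 0.107.
Maximizing c = f(k) − (n+δ)·k gives f'(k) = n+δ, i.e. 0.4·k^(0.4−1) = 0.107, so k_gold = (0.4/0.107)^(1/0.6) ≈ 9.0045.
y_gold = 9.0045^0.4 ≈ 2.4087.
c_gold = y_gold − (n+δ)·k_gold = 2.4087 − 0.107·9.0045 ≈ 1.4452.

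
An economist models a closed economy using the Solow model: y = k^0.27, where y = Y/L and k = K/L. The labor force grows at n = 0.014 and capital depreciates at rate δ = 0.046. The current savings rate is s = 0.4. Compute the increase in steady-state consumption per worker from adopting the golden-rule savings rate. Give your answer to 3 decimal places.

Δc ≈ 0.063

n + δ = 0.014 + 0.046 = 0.06.
Current steady state (s = 0.4): k* = (0.4/0.06)^(1/0.73) ≈ 13.4475, y* = 13.4475^0.27 ≈ 2.0171, c* = (1−0.4)·2.0171 ≈ 1.2103.
Maximizing c = f(k) − (n+δ)·k gives f'(k) = n+δ, i.e. 0.27·k^(0.27−1) = 0.06, so k_gold = (0.27/0.06)^(1/0.73) ≈ 7.8490.
y_gold = 7.8490^0.27 ≈ 1.7442, c_gold = y_gold − 0.06·k_gold ≈ 1.2733.
Gain: Δc = 1.2733 − 1.2103 ≈ 0.0630.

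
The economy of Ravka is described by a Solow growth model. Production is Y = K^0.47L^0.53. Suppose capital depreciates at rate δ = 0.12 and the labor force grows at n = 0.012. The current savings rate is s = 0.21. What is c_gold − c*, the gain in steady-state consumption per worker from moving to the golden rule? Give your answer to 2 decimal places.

Capital per worker breaks even when investment replaces (n + δ)·k; here n + δ = 0.132.
Current steady state (s = 0.21): k* = (0.21/0.132)^(1/0.53) ≈ 2.4014, y* = 2.4014^0.47 ≈ 1.5094, c* = (1−0.21)·1.5094 ≈ 1.1925.
Setting f'(k) = n+δ gives 0.47·k^(0.47−1) = 0.132, hence k_gold = (0.47/0.132)^(1/0.53) ≈ 10.9802.
y_gold = 10.9802^0.47 ≈ 3.0838, c_gold = y_gold − 0.132·k_gold ≈ 1.6344.
Gain: Δc = 1.6344 − 1.1925 ≈ 0.4420.

Δc ≈ 0.44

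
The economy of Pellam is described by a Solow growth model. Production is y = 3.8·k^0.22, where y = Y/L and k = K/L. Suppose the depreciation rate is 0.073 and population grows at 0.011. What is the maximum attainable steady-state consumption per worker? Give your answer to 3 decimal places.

c_gold ≈ 5.667

Capital per worker breaks even when investment replaces (n + δ)·k; here n + δ = 0.084.
At the golden rule the marginal product of capital equals n+δ: 0.22·3.8·k^(0.22−1) = 0.084. Solving, k_gold = (0.22·3.8/0.084)^(1/0.78) ≈ 19.0280.
y_gold = 3.8·19.0280^0.22 ≈ 7.2652.
c_gold = y_gold − (n+δ)·k_gold = 7.2652 − 0.084·19.0280 ≈ 5.6669.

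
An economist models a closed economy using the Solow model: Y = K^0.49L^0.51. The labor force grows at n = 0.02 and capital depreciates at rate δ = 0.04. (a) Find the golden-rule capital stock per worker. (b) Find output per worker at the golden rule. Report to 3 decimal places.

Break-even investment rate: n + δ = 0.02 + 0.04 = 0.06.
Maximizing c = f(k) − (n+δ)·k gives f'(k) = n+δ, i.e. 0.49·k^(0.49−1) = 0.06, so k_gold = (0.49/0.06)^(1/0.51) ≈ 61.4219.
y_gold = 61.4219^0.49 ≈ 7.5210.

(a) k_gold ≈ 61.422; (b) y_gold ≈ 7.521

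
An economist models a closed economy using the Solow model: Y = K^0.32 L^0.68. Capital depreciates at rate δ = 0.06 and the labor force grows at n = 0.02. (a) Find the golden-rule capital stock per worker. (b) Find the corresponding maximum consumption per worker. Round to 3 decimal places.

The effective depreciation rate is n + δ = 0.02 + 0.06 = 0.08.
At the golden rule the marginal product of capital equals n+δ: 0.32·k^(0.32−1) = 0.08. Solving, k_gold = (0.32/0.08)^(1/0.68) ≈ 7.6804.
y_gold = 7.6804^0.32 ≈ 1.9201; c_gold = y_gold − 0.08·k_gold ≈ 1.3057.

(a) k_gold ≈ 7.680; (b) c_gold ≈ 1.306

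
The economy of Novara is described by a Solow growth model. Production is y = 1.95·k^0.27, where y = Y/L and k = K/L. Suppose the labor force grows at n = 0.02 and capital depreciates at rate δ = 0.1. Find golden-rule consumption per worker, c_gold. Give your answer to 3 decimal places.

c_gold ≈ 2.460

The effective depreciation rate is n + δ = 0.02 + 0.1 = 0.12.
Golden rule sets MPK = n+δ: 0.27·1.95·k^(0.27−1) = 0.12, so k_gold = (0.27·1.95/0.12)^(1/0.73) ≈ 7.5814.
y_gold = 1.95·7.5814^0.27 ≈ 3.3695.
c_gold = y_gold − (n+δ)·k_gold = 3.3695 − 0.12·7.5814 ≈ 2.4597.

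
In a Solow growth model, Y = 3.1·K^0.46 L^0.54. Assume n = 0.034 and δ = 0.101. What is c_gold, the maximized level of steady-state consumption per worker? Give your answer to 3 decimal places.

Capital per worker breaks even when investment replaces (n + δ)·k; here n + δ = 0.135.
Golden rule sets MPK = n+δ: 0.46·3.1·k^(0.46−1) = 0.135, so k_gold = (0.46·3.1/0.135)^(1/0.54) ≈ 78.6864.
y_gold = 3.1·78.6864^0.46 ≈ 23.0927.
c_gold = y_gold − (n+δ)·k_gold = 23.0927 − 0.135·78.6864 ≈ 12.4701.

c_gold ≈ 12.470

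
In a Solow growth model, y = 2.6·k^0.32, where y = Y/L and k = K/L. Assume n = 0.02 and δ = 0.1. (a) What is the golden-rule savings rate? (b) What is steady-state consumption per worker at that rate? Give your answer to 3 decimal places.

(a) s_gold = 0.320; (b) c_gold ≈ 4.398

Capital per worker breaks even when investment replaces (n + δ)·k; here n + δ = 0.12.
For Cobb-Douglas, s_gold equals capital's share: s_gold = 0.32.
At the golden rule the marginal product of capital equals n+δ: 0.32·2.6·k^(0.32−1) = 0.12. Solving, k_gold = (0.32·2.6/0.12)^(1/0.68) ≈ 17.2456.
y_gold = 2.6·17.2456^0.32 ≈ 6.4671; c_gold = (1−0.32)·y_gold ≈ 4.3976.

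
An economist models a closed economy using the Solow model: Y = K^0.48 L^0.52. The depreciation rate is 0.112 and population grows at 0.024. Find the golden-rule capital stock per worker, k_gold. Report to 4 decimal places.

Capital per worker breaks even when investment replaces (n + δ)·k; here n + δ = 0.136.
Maximizing c = f(k) − (n+δ)·k gives f'(k) = n+δ, i.e. 0.48·k^(0.48−1) = 0.136, so k_gold = (0.48/0.136)^(1/0.52) ≈ 11.3051.

k_gold ≈ 11.3051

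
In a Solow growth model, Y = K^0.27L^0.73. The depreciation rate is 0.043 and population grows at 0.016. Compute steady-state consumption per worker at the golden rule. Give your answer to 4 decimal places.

n + δ = 0.016 + 0.043 = 0.059.
Maximizing c = f(k) − (n+δ)·k gives f'(k) = n+δ, i.e. 0.27·k^(0.27−1) = 0.059, so k_gold = (0.27/0.059)^(1/0.73) ≈ 8.0318.
y_gold = 8.0318^0.27 ≈ 1.7551.
c_gold = y_gold − (n+δ)·k_gold = 1.7551 − 0.059·8.0318 ≈ 1.2812.

c_gold ≈ 1.2812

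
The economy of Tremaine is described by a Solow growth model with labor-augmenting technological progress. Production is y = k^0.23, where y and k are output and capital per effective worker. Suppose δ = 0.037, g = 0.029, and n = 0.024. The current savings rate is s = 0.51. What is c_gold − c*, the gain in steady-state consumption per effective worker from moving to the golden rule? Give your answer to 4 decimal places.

n + g + δ = 0.024 + 0.029 + 0.037 = 0.09.
Current steady state (s = 0.51): k* = (0.51/0.09)^(1/0.77) ≈ 9.5137, y* = 9.5137^0.23 ≈ 1.6789, c* = (1−0.51)·1.6789 ≈ 0.8227.
Maximizing c = f(k) − (n+g+δ)·k gives f'(k) = n+g+δ, i.e. 0.23·k^(0.23−1) = 0.09, so k_gold = (0.23/0.09)^(1/0.77) ≈ 3.3822.
y_gold = 3.3822^0.23 ≈ 1.3235, c_gold = y_gold − 0.09·k_gold ≈ 1.0191.
Gain: Δc = 1.0191 − 0.8227 ≈ 0.1964.

Δc ≈ 0.1964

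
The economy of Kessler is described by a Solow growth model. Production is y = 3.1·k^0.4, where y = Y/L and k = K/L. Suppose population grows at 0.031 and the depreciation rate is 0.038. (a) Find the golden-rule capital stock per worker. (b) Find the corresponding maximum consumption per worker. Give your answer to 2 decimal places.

(a) k_gold ≈ 123.30; (b) c_gold ≈ 12.76

The effective depreciation rate is n + δ = 0.031 + 0.038 = 0.069.
Maximizing c = f(k) − (n+δ)·k gives f'(k) = n+δ, i.e. 0.4·3.1·k^(0.4−1) = 0.069, so k_gold = (0.4·3.1/0.069)^(1/0.6) ≈ 123.2975.
y_gold = 3.1·123.2975^0.4 ≈ 21.2688; c_gold = y_gold − 0.069·k_gold ≈ 12.7613.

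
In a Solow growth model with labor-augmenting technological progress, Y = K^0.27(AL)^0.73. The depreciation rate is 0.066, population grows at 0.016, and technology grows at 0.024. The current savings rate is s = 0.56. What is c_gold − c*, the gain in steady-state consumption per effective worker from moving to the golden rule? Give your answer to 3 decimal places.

Break-even investment rate: n + g + δ = 0.016 + 0.024 + 0.066 = 0.106.
Current steady state (s = 0.56): k* = (0.56/0.106)^(1/0.73) ≈ 9.7780, y* = 9.7780^0.27 ≈ 1.8508, c* = (1−0.56)·1.8508 ≈ 0.8144.
Maximizing c = f(k) − (n+g+δ)·k gives f'(k) = n+g+δ, i.e. 0.27·k^(0.27−1) = 0.106, so k_gold = (0.27/0.106)^(1/0.73) ≈ 3.5995.
y_gold = 3.5995^0.27 ≈ 1.4131, c_gold = y_gold − 0.106·k_gold ≈ 1.0316.
Gain: Δc = 1.0316 − 0.8144 ≈ 0.2172.

Δc ≈ 0.217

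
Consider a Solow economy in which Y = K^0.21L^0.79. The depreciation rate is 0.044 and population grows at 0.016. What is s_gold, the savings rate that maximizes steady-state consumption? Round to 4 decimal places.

n + δ = 0.016 + 0.044 = 0.06.
At the golden rule MPK = n+δ, and in any Cobb-Douglas steady state s = (n+δ)·k/y = MPK·k/y = capital's share 0.21.

s_gold = 0.2100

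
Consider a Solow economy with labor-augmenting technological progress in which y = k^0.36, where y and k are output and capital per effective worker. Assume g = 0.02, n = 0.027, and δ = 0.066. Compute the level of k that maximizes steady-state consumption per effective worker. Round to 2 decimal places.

n + g + δ = 0.027 + 0.02 + 0.066 = 0.113.
Golden rule sets MPK = n+g+δ: 0.36·k^(0.36−1) = 0.113, so k_gold = (0.36/0.113)^(1/0.64) ≈ 6.1135.

k_gold ≈ 6.11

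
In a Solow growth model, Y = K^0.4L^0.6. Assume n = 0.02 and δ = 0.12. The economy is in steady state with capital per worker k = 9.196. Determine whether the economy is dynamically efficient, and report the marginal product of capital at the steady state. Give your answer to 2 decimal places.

n + δ = 0.02 + 0.12 = 0.14.
MPK = 0.4·k^(0.4−1) = 0.4·9.196^(-0.6) ≈ 0.1057.
MPK < 0.14, so the economy is dynamically inefficient (over-saving).

dynamically inefficient; MPK ≈ 0.11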